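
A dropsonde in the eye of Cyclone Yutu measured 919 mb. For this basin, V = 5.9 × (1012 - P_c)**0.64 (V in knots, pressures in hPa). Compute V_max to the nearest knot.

ΔP = 1012 − 919 = 93 mb.
93^0.64 ≈ 18.190.
V ≈ 5.9 × 18.190 ≈ 107.3 kt.

107 kt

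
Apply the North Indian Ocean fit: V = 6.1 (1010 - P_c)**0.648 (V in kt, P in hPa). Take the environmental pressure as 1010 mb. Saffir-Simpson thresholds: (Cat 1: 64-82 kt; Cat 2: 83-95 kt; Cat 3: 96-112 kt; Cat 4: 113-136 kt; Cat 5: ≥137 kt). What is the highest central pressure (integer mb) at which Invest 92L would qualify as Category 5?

Category 5 begins at V = 137 kt.
Required ΔP = (137/6.1)^(1/0.648) = 22.459^1.543 ≈ 121.75 mb.
P_c ≤ 1010 − 121.75 = 888.25, so the highest integer P_c is 888 mb.

888 mb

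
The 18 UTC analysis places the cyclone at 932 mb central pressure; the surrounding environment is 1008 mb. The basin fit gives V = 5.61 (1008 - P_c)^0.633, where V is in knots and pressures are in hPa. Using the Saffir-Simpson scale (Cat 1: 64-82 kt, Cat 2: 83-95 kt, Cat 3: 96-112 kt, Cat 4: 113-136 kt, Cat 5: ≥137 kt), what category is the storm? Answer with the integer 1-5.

ΔP = 1008 − 932 = 76 mb.
V ≈ 5.61 × 76^0.633 = 5.61 × 15.51 ≈ 87 kt.
87 kt falls in the Category 2 band.

2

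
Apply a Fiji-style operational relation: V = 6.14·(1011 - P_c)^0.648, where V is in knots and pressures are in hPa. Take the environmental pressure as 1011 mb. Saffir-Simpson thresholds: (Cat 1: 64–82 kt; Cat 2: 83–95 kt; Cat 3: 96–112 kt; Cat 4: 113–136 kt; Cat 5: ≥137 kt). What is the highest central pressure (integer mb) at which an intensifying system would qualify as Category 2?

Category 2 begins at V = 83 kt.
Required ΔP = (83/6.14)^(1/0.648) = 13.518^1.543 ≈ 55.62 mb.
P_c ≤ 1011 − 55.62 = 955.38, so the highest integer P_c is 955 mb.

955 mb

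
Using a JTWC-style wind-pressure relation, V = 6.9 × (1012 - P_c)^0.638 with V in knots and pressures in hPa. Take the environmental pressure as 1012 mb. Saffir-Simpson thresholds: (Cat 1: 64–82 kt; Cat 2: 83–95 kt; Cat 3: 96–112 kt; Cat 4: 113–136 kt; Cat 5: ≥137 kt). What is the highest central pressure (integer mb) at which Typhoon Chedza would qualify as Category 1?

979 mb

Category 1 begins at V = 64 kt.
Required ΔP = (64/6.9)^(1/0.638) = 9.275^1.567 ≈ 32.82 mb.
P_c ≤ 1012 − 32.82 = 979.18, so the highest integer P_c is 979 mb.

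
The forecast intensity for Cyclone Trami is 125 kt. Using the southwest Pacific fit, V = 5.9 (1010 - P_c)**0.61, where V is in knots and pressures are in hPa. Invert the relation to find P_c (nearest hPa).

ΔP = (V / 5.9)^(1/0.61) = (125/5.9)^1.639.
125/5.9 = 21.186; 21.186^1.639 ≈ 149.23 hPa.
P_c = 1010 − 149.23 = 860.77 ≈ 861 hPa.

861 hPa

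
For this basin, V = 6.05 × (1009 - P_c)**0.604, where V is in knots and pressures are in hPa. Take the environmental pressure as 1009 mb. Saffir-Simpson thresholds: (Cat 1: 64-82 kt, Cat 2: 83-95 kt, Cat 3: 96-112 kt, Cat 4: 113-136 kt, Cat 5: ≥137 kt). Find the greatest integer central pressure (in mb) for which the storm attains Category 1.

959 mb

Category 1 begins at V = 64 kt.
Required ΔP = (64/6.05)^(1/0.604) = 10.579^1.656 ≈ 49.67 mb.
P_c ≤ 1009 − 49.67 = 959.33, so the highest integer P_c is 959 mb.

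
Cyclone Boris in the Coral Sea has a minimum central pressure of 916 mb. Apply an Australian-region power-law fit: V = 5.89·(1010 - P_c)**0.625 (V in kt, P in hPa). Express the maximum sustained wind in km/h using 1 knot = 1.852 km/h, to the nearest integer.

ΔP = 1010 − 916 = 94 mb.
V ≈ 5.89 × 94^0.625 = 5.89 × 17.108 ≈ 100.767 kt.
100.767 × 1.852 ≈ 186.62 km/h → 187 km/h.

187 km/h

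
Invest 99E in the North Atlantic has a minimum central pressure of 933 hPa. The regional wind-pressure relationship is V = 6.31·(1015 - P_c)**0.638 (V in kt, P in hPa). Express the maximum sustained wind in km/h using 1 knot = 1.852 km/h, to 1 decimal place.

ΔP = 1015 − 933 = 82 hPa.
V ≈ 6.31 × 82^0.638 = 6.31 × 16.635 ≈ 104.965 kt.
104.965 × 1.852 ≈ 194.39 km/h → 194.4 km/h.

194.4 km/h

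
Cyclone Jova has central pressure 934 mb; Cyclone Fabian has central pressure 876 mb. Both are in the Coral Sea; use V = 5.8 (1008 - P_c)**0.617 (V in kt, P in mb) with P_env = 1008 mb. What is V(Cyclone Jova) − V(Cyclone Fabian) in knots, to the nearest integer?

Cyclone Jova: ΔP = 74; V ≈ 5.8 × 74^0.617 ≈ 82.56 kt.
Cyclone Fabian: ΔP = 132; V ≈ 5.8 × 132^0.617 ≈ 117.98 kt.
Difference ≈ 82.56 − 117.98 = -35.42 → -35 kt.

-35 kt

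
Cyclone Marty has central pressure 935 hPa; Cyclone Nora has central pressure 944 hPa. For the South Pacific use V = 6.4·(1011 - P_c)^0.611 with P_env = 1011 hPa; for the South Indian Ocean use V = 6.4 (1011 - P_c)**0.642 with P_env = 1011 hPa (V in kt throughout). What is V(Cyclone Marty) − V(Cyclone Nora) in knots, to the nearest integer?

Cyclone Marty: ΔP = 76; V ≈ 6.4 × 76^0.611 ≈ 90.23 kt.
Cyclone Nora: ΔP = 67; V ≈ 6.4 × 67^0.642 ≈ 95.17 kt.
Difference ≈ 90.23 − 95.17 = -4.94 → -5 kt.

-5 kt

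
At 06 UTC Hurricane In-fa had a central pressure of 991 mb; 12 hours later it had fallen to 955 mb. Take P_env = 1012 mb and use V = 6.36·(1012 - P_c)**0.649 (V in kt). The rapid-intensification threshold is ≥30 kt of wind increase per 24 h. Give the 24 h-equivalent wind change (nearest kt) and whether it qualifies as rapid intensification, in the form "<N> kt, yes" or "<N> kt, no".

V₁: ΔP = 21, V ≈ 6.36 × 21^0.649 ≈ 45.88 kt.
V₂: ΔP = 57, V ≈ 6.36 × 57^0.649 ≈ 87.70 kt.
ΔV over 12 h = 41.82 kt → 24 h equivalent = 41.82 × 24/12 ≈ 83.64 kt.
84 kt ≥ 30 kt ⇒ rapid intensification.

84 kt, yes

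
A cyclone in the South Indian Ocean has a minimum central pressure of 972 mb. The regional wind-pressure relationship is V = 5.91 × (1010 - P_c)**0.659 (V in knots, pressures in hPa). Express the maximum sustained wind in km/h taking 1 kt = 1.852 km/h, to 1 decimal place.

120.3 km/h

ΔP = 1010 − 972 = 38 mb.
V ≈ 5.91 × 38^0.659 = 5.91 × 10.992 ≈ 64.963 kt.
64.963 × 1.852 ≈ 120.31 km/h → 120.3 km/h.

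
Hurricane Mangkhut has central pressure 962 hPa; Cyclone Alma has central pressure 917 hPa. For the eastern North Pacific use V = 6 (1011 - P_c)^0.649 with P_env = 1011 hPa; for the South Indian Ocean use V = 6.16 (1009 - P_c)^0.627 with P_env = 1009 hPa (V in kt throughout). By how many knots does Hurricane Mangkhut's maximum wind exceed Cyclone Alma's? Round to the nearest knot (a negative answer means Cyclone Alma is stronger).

-30 kt

Hurricane Mangkhut: ΔP = 49; V ≈ 6 × 49^0.649 ≈ 75.00 kt.
Cyclone Alma: ΔP = 92; V ≈ 6.16 × 92^0.627 ≈ 104.92 kt.
Difference ≈ 75.00 − 104.92 = -29.92 → -30 kt.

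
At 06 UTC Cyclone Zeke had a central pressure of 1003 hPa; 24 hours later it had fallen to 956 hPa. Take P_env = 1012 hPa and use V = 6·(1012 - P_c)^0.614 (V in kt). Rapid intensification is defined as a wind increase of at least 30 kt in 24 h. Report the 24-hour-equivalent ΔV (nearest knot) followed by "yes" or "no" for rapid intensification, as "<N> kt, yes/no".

V₁: ΔP = 9, V ≈ 6 × 9^0.614 ≈ 23.12 kt.
V₂: ΔP = 56, V ≈ 6 × 56^0.614 ≈ 71.05 kt.
ΔV over 24 h = 47.93 kt → 24 h equivalent = 47.93 × 24/24 ≈ 47.93 kt.
48 kt ≥ 30 kt ⇒ rapid intensification.

48 kt, yes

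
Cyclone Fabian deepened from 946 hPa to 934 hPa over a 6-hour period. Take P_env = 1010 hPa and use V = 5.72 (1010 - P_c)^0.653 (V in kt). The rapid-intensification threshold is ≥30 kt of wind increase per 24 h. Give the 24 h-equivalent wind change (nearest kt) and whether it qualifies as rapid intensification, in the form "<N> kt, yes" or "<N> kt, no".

V₁: ΔP = 64, V ≈ 5.72 × 64^0.653 ≈ 86.46 kt.
V₂: ΔP = 76, V ≈ 5.72 × 76^0.653 ≈ 96.73 kt.
ΔV over 6 h = 10.27 kt → 24 h equivalent = 10.27 × 24/6 ≈ 41.08 kt.
41 kt ≥ 30 kt ⇒ rapid intensification.

41 kt, yes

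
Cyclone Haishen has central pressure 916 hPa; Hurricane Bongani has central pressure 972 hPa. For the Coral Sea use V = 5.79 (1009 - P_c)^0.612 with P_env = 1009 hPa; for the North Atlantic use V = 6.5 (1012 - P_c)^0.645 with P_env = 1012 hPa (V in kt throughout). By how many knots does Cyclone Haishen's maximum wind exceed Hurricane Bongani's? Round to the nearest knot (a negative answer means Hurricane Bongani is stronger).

Cyclone Haishen: ΔP = 93; V ≈ 5.79 × 93^0.612 ≈ 92.77 kt.
Hurricane Bongani: ΔP = 40; V ≈ 6.5 × 40^0.645 ≈ 70.18 kt.
Difference ≈ 92.77 − 70.18 = 22.59 → 23 kt.

23 kt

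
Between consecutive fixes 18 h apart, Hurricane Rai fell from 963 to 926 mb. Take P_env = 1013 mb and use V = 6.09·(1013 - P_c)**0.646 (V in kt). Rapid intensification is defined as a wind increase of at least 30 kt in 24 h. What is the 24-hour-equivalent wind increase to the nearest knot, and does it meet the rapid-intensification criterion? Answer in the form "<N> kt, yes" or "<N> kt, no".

V₁: ΔP = 50, V ≈ 6.09 × 50^0.646 ≈ 76.23 kt.
V₂: ΔP = 87, V ≈ 6.09 × 87^0.646 ≈ 109.03 kt.
ΔV over 18 h = 32.80 kt → 24 h equivalent = 32.80 × 24/18 ≈ 43.73 kt.
44 kt ≥ 30 kt ⇒ rapid intensification.

44 kt, yes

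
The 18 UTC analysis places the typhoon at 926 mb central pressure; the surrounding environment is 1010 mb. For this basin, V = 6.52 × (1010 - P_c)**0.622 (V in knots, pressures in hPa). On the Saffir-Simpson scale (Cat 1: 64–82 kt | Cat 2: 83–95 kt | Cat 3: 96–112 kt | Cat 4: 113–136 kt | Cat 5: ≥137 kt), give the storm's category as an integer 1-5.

ΔP = 1010 − 926 = 84 mb.
V ≈ 6.52 × 84^0.622 = 6.52 × 15.74 ≈ 103 kt.
103 kt falls in the Category 3 band.

3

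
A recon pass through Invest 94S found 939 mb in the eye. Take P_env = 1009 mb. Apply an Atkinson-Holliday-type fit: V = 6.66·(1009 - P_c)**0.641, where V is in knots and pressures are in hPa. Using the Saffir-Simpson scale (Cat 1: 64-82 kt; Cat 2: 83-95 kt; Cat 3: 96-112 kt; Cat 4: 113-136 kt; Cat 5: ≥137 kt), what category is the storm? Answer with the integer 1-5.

ΔP = 1009 − 939 = 70 mb.
V ≈ 6.66 × 70^0.641 = 6.66 × 15.23 ≈ 101 kt.
101 kt falls in the Category 3 band.

3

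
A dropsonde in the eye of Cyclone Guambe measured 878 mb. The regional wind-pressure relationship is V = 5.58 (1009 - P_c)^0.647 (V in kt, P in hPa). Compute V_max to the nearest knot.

131 kt

ΔP = 1009 − 878 = 131 mb.
131^0.647 ≈ 23.436.
V ≈ 5.58 × 23.436 ≈ 130.8 kt.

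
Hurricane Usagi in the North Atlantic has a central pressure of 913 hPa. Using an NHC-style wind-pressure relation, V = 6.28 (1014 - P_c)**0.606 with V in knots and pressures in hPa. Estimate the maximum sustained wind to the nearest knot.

103 kt

ΔP = 1014 − 913 = 101 hPa.
101^0.606 ≈ 16.392.
V ≈ 6.28 × 16.392 ≈ 102.9 kt.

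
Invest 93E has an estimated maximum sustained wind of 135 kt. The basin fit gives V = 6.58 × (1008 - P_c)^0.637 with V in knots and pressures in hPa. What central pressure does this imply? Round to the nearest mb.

893 mb

ΔP = (V / 6.58)^(1/0.637) = (135/6.58)^1.570.
135/6.58 = 20.517; 20.517^1.570 ≈ 114.77 mb.
P_c = 1008 − 114.77 = 893.23 ≈ 893 mb.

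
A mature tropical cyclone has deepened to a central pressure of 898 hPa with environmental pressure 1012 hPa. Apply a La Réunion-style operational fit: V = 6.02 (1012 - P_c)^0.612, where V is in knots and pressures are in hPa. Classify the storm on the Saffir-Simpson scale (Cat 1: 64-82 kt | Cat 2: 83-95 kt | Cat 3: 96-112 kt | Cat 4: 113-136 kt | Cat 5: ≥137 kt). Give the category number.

3

ΔP = 1012 − 898 = 114 hPa.
V ≈ 6.02 × 114^0.612 = 6.02 × 18.15 ≈ 109 kt.
109 kt falls in the Category 3 band.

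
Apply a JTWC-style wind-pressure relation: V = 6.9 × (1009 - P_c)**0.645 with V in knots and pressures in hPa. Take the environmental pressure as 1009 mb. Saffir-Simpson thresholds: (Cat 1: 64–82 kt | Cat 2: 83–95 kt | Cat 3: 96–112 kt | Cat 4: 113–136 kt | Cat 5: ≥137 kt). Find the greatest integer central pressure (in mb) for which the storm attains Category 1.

Category 1 begins at V = 64 kt.
Required ΔP = (64/6.9)^(1/0.645) = 9.275^1.550 ≈ 31.60 mb.
P_c ≤ 1009 − 31.60 = 977.40, so the highest integer P_c is 977 mb.

977 mb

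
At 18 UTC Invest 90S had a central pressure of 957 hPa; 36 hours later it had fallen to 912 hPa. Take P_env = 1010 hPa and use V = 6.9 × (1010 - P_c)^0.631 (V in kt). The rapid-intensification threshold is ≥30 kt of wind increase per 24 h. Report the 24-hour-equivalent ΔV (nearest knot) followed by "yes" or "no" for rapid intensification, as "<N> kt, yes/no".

V₁: ΔP = 53, V ≈ 6.9 × 53^0.631 ≈ 84.50 kt.
V₂: ΔP = 98, V ≈ 6.9 × 98^0.631 ≈ 124.54 kt.
ΔV over 36 h = 40.04 kt → 24 h equivalent = 40.04 × 24/36 ≈ 26.69 kt.
27 kt < 30 kt ⇒ not rapid intensification.

27 kt, no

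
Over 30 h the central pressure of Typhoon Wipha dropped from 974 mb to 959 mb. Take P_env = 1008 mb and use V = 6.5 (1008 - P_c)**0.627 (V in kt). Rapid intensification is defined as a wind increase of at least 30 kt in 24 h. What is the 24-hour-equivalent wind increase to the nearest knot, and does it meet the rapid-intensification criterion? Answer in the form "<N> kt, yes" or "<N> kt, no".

V₁: ΔP = 34, V ≈ 6.5 × 34^0.627 ≈ 59.31 kt.
V₂: ΔP = 49, V ≈ 6.5 × 49^0.627 ≈ 74.59 kt.
ΔV over 30 h = 15.28 kt → 24 h equivalent = 15.28 × 24/30 ≈ 12.22 kt.
12 kt < 30 kt ⇒ not rapid intensification.

12 kt, no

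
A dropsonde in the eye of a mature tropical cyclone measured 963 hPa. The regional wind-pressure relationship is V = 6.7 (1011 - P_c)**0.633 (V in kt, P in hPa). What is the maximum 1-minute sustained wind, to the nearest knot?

78 kt

ΔP = 1011 − 963 = 48 hPa.
48^0.633 ≈ 11.594.
V ≈ 6.7 × 11.594 ≈ 77.7 kt.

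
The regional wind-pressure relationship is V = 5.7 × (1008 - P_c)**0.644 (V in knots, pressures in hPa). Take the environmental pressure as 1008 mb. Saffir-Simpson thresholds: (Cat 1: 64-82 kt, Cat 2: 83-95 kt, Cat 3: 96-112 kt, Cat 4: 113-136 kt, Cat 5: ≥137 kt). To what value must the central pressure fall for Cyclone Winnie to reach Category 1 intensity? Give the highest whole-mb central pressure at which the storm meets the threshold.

965 mb

Category 1 begins at V = 64 kt.
Required ΔP = (64/5.7)^(1/0.644) = 11.228^1.553 ≈ 42.75 mb.
P_c ≤ 1008 − 42.75 = 965.25, so the highest integer P_c is 965 mb.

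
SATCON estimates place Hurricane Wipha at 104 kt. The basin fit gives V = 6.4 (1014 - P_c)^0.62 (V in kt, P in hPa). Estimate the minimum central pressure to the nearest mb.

ΔP = (V / 6.4)^(1/0.62) = (104/6.4)^1.613.
104/6.4 = 16.250; 16.250^1.613 ≈ 89.74 mb.
P_c = 1014 − 89.74 = 924.26 ≈ 924 mb.

924 mb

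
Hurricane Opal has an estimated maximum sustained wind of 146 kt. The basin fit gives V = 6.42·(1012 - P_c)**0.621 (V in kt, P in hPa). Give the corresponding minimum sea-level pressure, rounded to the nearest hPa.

ΔP = (V / 6.42)^(1/0.621) = (146/6.42)^1.610.
146/6.42 = 22.741; 22.741^1.610 ≈ 153.07 hPa.
P_c = 1012 − 153.07 = 858.93 ≈ 859 hPa.

859 hPa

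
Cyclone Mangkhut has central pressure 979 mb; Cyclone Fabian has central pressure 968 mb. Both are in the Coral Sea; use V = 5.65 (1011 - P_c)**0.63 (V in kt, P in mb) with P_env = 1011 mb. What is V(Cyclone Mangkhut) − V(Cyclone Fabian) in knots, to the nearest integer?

-10 kt

Cyclone Mangkhut: ΔP = 32; V ≈ 5.65 × 32^0.63 ≈ 50.15 kt.
Cyclone Fabian: ΔP = 43; V ≈ 5.65 × 43^0.63 ≈ 60.41 kt.
Difference ≈ 50.15 − 60.41 = -10.26 → -10 kt.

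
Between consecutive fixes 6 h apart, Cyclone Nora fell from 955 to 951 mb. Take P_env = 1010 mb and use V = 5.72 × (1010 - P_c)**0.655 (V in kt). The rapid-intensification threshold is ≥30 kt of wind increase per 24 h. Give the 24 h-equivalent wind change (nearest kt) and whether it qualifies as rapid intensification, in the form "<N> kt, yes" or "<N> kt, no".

15 kt, no

V₁: ΔP = 55, V ≈ 5.72 × 55^0.655 ≈ 78.95 kt.
V₂: ΔP = 59, V ≈ 5.72 × 59^0.655 ≈ 82.66 kt.
ΔV over 6 h = 3.71 kt → 24 h equivalent = 3.71 × 24/6 ≈ 14.84 kt.
15 kt < 30 kt ⇒ not rapid intensification.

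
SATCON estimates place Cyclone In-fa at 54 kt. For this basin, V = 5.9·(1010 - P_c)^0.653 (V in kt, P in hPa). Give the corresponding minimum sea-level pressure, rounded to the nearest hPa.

ΔP = (V / 5.9)^(1/0.653) = (54/5.9)^1.531.
54/5.9 = 9.153; 9.153^1.531 ≈ 29.68 hPa.
P_c = 1010 − 29.68 = 980.32 ≈ 980 hPa.

980 hPa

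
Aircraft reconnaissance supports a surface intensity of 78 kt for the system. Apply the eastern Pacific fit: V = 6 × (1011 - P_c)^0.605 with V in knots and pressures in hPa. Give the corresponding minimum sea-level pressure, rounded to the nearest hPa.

942 hPa

ΔP = (V / 6)^(1/0.605) = (78/6)^1.653.
78/6 = 13.000; 13.000^1.653 ≈ 69.38 hPa.
P_c = 1011 − 69.38 = 941.62 ≈ 942 hPa.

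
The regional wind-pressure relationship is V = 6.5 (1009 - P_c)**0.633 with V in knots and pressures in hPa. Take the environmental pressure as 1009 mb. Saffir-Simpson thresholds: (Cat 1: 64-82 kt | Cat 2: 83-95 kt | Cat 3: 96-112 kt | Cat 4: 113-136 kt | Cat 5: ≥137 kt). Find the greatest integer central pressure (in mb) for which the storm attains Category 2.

953 mb

Category 2 begins at V = 83 kt.
Required ΔP = (83/6.5)^(1/0.633) = 12.769^1.580 ≈ 55.91 mb.
P_c ≤ 1009 − 55.91 = 953.09, so the highest integer P_c is 953 mb.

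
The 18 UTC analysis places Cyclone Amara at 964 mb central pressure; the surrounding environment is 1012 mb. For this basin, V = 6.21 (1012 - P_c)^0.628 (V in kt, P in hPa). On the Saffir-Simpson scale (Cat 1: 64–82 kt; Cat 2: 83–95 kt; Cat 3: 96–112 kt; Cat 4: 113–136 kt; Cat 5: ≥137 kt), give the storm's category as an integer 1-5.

ΔP = 1012 − 964 = 48 mb.
V ≈ 6.21 × 48^0.628 = 6.21 × 11.37 ≈ 71 kt.
71 kt falls in the Category 1 band.

1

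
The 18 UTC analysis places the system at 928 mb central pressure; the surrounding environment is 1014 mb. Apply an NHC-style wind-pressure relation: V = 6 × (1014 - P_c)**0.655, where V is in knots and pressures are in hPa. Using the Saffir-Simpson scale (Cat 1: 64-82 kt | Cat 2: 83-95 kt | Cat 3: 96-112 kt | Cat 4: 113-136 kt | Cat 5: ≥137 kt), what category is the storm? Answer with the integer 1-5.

ΔP = 1014 − 928 = 86 mb.
V ≈ 6 × 86^0.655 = 6 × 18.50 ≈ 111 kt.
111 kt falls in the Category 3 band.

3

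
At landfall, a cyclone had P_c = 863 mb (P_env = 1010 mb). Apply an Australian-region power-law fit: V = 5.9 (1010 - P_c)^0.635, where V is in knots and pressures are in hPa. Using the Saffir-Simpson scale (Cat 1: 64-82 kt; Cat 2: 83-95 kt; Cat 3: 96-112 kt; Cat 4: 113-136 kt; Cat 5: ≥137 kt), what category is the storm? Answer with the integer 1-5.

ΔP = 1010 − 863 = 147 mb.
V ≈ 5.9 × 147^0.635 = 5.9 × 23.78 ≈ 140 kt.
140 kt falls in the Category 5 band.

5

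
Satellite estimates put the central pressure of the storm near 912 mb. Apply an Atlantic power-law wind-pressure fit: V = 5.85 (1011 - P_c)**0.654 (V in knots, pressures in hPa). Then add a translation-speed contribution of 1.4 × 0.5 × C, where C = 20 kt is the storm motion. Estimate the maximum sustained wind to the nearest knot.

ΔP = 1011 − 912 = 99 mb.
99^0.654 ≈ 20.190.
V ≈ 5.85 × 20.190 ≈ 118.1 kt.
Translation term: 1.4 × 0.5 × 20 = 14 kt.
Corrected V ≈ 132.1 kt → 132 kt.

132 kt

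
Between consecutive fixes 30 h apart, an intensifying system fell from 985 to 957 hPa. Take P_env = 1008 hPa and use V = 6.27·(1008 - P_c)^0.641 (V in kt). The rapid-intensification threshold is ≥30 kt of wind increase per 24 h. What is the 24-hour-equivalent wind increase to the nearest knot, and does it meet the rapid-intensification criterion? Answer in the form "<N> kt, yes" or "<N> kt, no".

25 kt, no

V₁: ΔP = 23, V ≈ 6.27 × 23^0.641 ≈ 46.79 kt.
V₂: ΔP = 51, V ≈ 6.27 × 51^0.641 ≈ 77.95 kt.
ΔV over 30 h = 31.16 kt → 24 h equivalent = 31.16 × 24/30 ≈ 24.93 kt.
25 kt < 30 kt ⇒ not rapid intensification.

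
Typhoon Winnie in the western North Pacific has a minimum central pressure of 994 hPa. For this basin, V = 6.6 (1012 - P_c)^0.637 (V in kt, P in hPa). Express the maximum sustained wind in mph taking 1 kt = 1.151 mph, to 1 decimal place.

ΔP = 1012 − 994 = 18 hPa.
V ≈ 6.6 × 18^0.637 = 6.6 × 6.304 ≈ 41.606 kt.
41.606 × 1.151 ≈ 47.89 mph → 47.9 mph.

47.9 mph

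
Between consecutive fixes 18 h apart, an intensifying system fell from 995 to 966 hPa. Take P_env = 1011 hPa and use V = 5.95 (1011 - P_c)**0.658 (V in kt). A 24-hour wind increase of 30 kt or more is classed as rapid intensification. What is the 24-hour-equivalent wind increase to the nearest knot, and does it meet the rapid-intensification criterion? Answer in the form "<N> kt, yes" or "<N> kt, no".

V₁: ΔP = 16, V ≈ 5.95 × 16^0.658 ≈ 36.88 kt.
V₂: ΔP = 45, V ≈ 5.95 × 45^0.658 ≈ 72.83 kt.
ΔV over 18 h = 35.95 kt → 24 h equivalent = 35.95 × 24/18 ≈ 47.93 kt.
48 kt ≥ 30 kt ⇒ rapid intensification.

48 kt, yes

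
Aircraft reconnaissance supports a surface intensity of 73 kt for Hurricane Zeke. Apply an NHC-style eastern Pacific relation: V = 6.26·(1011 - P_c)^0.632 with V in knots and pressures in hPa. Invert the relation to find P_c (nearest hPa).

962 hPa

ΔP = (V / 6.26)^(1/0.632) = (73/6.26)^1.582.
73/6.26 = 11.661; 11.661^1.582 ≈ 48.74 hPa.
P_c = 1011 − 48.74 = 962.26 ≈ 962 hPa.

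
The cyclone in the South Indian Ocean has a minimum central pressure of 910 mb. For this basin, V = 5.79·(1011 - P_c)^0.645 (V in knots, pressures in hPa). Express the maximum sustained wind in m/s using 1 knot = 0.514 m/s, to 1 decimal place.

ΔP = 1011 − 910 = 101 mb.
V ≈ 5.79 × 101^0.645 = 5.79 × 19.624 ≈ 113.623 kt.
113.623 × 0.514 ≈ 58.40 m/s → 58.4 m/s.

58.4 m/s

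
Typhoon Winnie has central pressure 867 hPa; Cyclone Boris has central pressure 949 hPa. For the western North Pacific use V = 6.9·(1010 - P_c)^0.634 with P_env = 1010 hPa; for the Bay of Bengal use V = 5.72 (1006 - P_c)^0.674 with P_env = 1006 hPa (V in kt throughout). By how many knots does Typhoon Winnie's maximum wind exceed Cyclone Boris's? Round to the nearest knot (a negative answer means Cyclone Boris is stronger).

73 kt

Typhoon Winnie: ΔP = 143; V ≈ 6.9 × 143^0.634 ≈ 160.45 kt.
Cyclone Boris: ΔP = 57; V ≈ 5.72 × 57^0.674 ≈ 87.27 kt.
Difference ≈ 160.45 − 87.27 = 73.18 → 73 kt.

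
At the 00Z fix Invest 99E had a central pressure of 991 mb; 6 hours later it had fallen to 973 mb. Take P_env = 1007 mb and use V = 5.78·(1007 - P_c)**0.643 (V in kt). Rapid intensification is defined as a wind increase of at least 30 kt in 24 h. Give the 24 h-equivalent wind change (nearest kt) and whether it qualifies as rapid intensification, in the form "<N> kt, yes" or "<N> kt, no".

V₁: ΔP = 16, V ≈ 5.78 × 16^0.643 ≈ 34.37 kt.
V₂: ΔP = 34, V ≈ 5.78 × 34^0.643 ≈ 55.80 kt.
ΔV over 6 h = 21.43 kt → 24 h equivalent = 21.43 × 24/6 ≈ 85.72 kt.
86 kt ≥ 30 kt ⇒ rapid intensification.

86 kt, yes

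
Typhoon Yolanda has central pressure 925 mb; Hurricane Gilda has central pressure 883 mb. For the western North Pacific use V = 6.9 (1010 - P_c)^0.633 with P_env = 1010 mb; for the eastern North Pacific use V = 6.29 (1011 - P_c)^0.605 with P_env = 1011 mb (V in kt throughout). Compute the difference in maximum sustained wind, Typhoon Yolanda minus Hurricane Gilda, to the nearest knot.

-4 kt

Typhoon Yolanda: ΔP = 85; V ≈ 6.9 × 85^0.633 ≈ 114.86 kt.
Hurricane Gilda: ΔP = 128; V ≈ 6.29 × 128^0.605 ≈ 118.44 kt.
Difference ≈ 114.86 − 118.44 = -3.58 → -4 kt.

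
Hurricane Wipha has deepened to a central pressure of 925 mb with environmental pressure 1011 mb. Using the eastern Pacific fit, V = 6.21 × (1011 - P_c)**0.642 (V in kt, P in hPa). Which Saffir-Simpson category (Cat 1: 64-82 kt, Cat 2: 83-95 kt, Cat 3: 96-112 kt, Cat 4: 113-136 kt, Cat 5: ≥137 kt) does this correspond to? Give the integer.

ΔP = 1011 − 925 = 86 mb.
V ≈ 6.21 × 86^0.642 = 6.21 × 17.46 ≈ 108 kt.
108 kt falls in the Category 3 band.

3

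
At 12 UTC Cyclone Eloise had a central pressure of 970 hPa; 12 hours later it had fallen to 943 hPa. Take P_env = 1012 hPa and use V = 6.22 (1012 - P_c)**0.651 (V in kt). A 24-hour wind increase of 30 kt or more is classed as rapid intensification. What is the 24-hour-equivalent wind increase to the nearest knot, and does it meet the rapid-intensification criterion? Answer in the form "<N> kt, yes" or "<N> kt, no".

V₁: ΔP = 42, V ≈ 6.22 × 42^0.651 ≈ 70.88 kt.
V₂: ΔP = 69, V ≈ 6.22 × 69^0.651 ≈ 97.92 kt.
ΔV over 12 h = 27.04 kt → 24 h equivalent = 27.04 × 24/12 ≈ 54.08 kt.
54 kt ≥ 30 kt ⇒ rapid intensification.

54 kt, yes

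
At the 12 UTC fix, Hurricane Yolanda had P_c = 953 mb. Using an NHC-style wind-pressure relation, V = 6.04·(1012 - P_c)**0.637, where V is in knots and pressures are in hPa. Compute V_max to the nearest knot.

ΔP = 1012 − 953 = 59 mb.
59^0.637 ≈ 13.429.
V ≈ 6.04 × 13.429 ≈ 81.1 kt.

81 kt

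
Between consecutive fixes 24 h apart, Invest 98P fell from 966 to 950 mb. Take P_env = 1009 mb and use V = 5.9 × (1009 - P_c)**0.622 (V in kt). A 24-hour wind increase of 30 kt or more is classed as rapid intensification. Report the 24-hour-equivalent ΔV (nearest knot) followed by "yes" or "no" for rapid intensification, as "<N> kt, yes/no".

V₁: ΔP = 43, V ≈ 5.9 × 43^0.622 ≈ 61.22 kt.
V₂: ΔP = 59, V ≈ 5.9 × 59^0.622 ≈ 74.53 kt.
ΔV over 24 h = 13.31 kt → 24 h equivalent = 13.31 × 24/24 ≈ 13.31 kt.
13 kt < 30 kt ⇒ not rapid intensification.

13 kt, no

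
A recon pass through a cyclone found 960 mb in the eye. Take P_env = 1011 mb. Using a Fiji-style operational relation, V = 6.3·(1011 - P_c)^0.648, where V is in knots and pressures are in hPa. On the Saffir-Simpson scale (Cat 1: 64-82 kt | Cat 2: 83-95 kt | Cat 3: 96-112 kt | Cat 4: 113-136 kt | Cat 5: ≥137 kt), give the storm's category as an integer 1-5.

ΔP = 1011 − 960 = 51 mb.
V ≈ 6.3 × 51^0.648 = 6.3 × 12.78 ≈ 81 kt.
81 kt falls in the Category 1 band.

1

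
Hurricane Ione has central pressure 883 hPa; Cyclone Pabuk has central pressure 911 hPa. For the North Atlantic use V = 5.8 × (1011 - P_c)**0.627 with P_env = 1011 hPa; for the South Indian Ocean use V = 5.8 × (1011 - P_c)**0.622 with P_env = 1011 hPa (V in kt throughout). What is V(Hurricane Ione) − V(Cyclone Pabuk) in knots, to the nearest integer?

Hurricane Ione: ΔP = 128; V ≈ 5.8 × 128^0.627 ≈ 121.52 kt.
Cyclone Pabuk: ΔP = 100; V ≈ 5.8 × 100^0.622 ≈ 101.73 kt.
Difference ≈ 121.52 − 101.73 = 19.79 → 20 kt.

20 kt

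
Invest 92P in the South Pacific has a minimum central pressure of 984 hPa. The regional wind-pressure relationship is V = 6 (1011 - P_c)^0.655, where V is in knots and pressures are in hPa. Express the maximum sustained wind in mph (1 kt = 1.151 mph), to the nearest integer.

ΔP = 1011 − 984 = 27 hPa.
V ≈ 6 × 27^0.655 = 6 × 8.661 ≈ 51.963 kt.
51.963 × 1.151 ≈ 59.81 mph → 60 mph.

60 mph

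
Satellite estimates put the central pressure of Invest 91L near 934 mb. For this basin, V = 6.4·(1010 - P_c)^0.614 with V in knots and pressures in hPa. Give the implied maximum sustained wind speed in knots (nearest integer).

91 kt

ΔP = 1010 − 934 = 76 mb.
76^0.614 ≈ 14.283.
V ≈ 6.4 × 14.283 ≈ 91.4 kt.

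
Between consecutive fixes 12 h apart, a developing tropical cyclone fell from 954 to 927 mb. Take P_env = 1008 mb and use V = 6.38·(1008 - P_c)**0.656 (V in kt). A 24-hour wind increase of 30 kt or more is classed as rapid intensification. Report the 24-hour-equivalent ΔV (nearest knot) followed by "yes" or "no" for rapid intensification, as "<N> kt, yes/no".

53 kt, yes

V₁: ΔP = 54, V ≈ 6.38 × 54^0.656 ≈ 87.35 kt.
V₂: ΔP = 81, V ≈ 6.38 × 81^0.656 ≈ 113.97 kt.
ΔV over 12 h = 26.62 kt → 24 h equivalent = 26.62 × 24/12 ≈ 53.24 kt.
53 kt ≥ 30 kt ⇒ rapid intensification.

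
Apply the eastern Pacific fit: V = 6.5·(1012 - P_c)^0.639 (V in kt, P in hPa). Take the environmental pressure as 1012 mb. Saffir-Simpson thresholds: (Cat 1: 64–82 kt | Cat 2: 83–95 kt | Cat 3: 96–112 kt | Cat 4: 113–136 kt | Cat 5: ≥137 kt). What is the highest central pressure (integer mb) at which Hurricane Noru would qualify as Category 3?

Category 3 begins at V = 96 kt.
Required ΔP = (96/6.5)^(1/0.639) = 14.769^1.565 ≈ 67.61 mb.
P_c ≤ 1012 − 67.61 = 944.39, so the highest integer P_c is 944 mb.

944 mb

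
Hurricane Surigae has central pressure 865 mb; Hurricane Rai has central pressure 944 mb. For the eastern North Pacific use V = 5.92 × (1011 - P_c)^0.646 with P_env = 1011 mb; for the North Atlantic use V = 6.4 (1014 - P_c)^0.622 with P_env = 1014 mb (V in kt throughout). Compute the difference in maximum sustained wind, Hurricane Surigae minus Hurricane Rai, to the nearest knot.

58 kt

Hurricane Surigae: ΔP = 146; V ≈ 5.92 × 146^0.646 ≈ 148.08 kt.
Hurricane Rai: ΔP = 70; V ≈ 6.4 × 70^0.622 ≈ 89.91 kt.
Difference ≈ 148.08 − 89.91 = 58.17 → 58 kt.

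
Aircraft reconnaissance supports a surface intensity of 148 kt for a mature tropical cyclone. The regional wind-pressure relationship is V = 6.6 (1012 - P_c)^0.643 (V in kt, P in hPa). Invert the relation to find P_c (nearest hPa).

ΔP = (V / 6.6)^(1/0.643) = (148/6.6)^1.555.
148/6.6 = 22.424; 22.424^1.555 ≈ 126.08 hPa.
P_c = 1012 − 126.08 = 885.92 ≈ 886 hPa.

886 hPa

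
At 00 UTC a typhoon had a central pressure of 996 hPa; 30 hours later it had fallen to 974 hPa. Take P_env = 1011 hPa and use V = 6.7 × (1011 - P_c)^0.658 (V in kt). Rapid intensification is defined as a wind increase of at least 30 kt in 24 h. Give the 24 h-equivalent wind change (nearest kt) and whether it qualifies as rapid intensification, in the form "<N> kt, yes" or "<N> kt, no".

26 kt, no

V₁: ΔP = 15, V ≈ 6.7 × 15^0.658 ≈ 39.81 kt.
V₂: ΔP = 37, V ≈ 6.7 × 37^0.658 ≈ 72.10 kt.
ΔV over 30 h = 32.29 kt → 24 h equivalent = 32.29 × 24/30 ≈ 25.83 kt.
26 kt < 30 kt ⇒ not rapid intensification.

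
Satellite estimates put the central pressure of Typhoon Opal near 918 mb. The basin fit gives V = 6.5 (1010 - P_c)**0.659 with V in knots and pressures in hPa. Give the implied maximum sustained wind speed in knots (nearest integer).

ΔP = 1010 − 918 = 92 mb.
92^0.659 ≈ 19.685.
V ≈ 6.5 × 19.685 ≈ 128.0 kt.

128 kt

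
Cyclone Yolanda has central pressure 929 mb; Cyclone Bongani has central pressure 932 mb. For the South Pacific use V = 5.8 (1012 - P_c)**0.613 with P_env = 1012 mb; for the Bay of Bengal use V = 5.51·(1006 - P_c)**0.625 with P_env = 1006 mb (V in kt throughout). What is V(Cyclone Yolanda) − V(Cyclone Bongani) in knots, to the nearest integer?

Cyclone Yolanda: ΔP = 83; V ≈ 5.8 × 83^0.613 ≈ 87.06 kt.
Cyclone Bongani: ΔP = 74; V ≈ 5.51 × 74^0.625 ≈ 81.17 kt.
Difference ≈ 87.06 − 81.17 = 5.89 → 6 kt.

6 kt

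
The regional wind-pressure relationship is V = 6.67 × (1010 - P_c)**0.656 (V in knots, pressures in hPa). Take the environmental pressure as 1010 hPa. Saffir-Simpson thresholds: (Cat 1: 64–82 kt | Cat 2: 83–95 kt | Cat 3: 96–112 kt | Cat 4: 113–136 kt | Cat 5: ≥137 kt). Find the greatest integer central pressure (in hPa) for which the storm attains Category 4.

935 hPa

Category 4 begins at V = 113 kt.
Required ΔP = (113/6.67)^(1/0.656) = 16.942^1.524 ≈ 74.71 hPa.
P_c ≤ 1010 − 74.71 = 935.29, so the highest integer P_c is 935 hPa.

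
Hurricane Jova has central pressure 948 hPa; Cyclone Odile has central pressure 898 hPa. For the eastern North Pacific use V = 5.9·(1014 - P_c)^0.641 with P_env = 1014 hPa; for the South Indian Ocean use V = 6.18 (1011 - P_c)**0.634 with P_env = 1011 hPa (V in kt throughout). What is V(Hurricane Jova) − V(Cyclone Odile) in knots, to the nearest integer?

-37 kt

Hurricane Jova: ΔP = 66; V ≈ 5.9 × 66^0.641 ≈ 86.53 kt.
Cyclone Odile: ΔP = 113; V ≈ 6.18 × 113^0.634 ≈ 123.78 kt.
Difference ≈ 86.53 − 123.78 = -37.25 → -37 kt.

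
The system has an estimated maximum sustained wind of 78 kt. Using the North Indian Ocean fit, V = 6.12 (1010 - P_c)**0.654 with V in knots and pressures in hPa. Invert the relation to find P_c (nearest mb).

ΔP = (V / 6.12)^(1/0.654) = (78/6.12)^1.529.
78/6.12 = 12.745; 12.745^1.529 ≈ 48.99 mb.
P_c = 1010 − 48.99 = 961.01 ≈ 961 mb.

961 mb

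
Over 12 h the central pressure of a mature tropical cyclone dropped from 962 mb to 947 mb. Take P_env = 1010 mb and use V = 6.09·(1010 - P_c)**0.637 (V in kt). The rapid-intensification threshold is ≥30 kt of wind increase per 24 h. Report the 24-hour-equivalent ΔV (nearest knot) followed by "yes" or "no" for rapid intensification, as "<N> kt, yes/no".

27 kt, no

V₁: ΔP = 48, V ≈ 6.09 × 48^0.637 ≈ 71.71 kt.
V₂: ΔP = 63, V ≈ 6.09 × 63^0.637 ≈ 85.27 kt.
ΔV over 12 h = 13.56 kt → 24 h equivalent = 13.56 × 24/12 ≈ 27.12 kt.
27 kt < 30 kt ⇒ not rapid intensification.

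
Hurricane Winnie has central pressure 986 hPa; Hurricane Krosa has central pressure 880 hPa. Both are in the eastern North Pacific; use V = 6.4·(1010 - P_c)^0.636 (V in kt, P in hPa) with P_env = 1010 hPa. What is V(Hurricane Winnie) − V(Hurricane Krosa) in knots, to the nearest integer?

-93 kt

Hurricane Winnie: ΔP = 24; V ≈ 6.4 × 24^0.636 ≈ 48.31 kt.
Hurricane Krosa: ΔP = 130; V ≈ 6.4 × 130^0.636 ≈ 141.46 kt.
Difference ≈ 48.31 − 141.46 = -93.15 → -93 kt.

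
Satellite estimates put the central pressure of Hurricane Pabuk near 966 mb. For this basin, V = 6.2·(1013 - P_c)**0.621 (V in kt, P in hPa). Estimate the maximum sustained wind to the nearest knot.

68 kt

ΔP = 1013 − 966 = 47 mb.
47^0.621 ≈ 10.924.
V ≈ 6.2 × 10.924 ≈ 67.7 kt.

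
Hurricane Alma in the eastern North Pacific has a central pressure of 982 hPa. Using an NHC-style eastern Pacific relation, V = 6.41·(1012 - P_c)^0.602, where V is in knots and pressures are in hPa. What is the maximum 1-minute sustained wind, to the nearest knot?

50 kt

ΔP = 1012 − 982 = 30 hPa.
30^0.602 ≈ 7.749.
V ≈ 6.41 × 7.749 ≈ 49.7 kt.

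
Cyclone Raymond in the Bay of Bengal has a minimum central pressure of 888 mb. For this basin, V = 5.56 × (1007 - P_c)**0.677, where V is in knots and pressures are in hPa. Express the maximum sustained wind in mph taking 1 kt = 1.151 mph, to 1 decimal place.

ΔP = 1007 − 888 = 119 mb.
V ≈ 5.56 × 119^0.677 = 5.56 × 25.418 ≈ 141.325 kt.
141.325 × 1.151 ≈ 162.67 mph → 162.7 mph.

162.7 mph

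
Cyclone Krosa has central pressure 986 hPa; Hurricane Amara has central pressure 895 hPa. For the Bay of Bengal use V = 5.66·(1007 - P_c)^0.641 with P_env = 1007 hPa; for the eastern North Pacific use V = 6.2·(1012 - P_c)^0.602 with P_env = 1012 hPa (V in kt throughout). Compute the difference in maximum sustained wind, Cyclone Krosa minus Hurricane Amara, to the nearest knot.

-69 kt

Cyclone Krosa: ΔP = 21; V ≈ 5.66 × 21^0.641 ≈ 39.84 kt.
Hurricane Amara: ΔP = 117; V ≈ 6.2 × 117^0.602 ≈ 109.00 kt.
Difference ≈ 39.84 − 109.00 = -69.16 → -69 kt.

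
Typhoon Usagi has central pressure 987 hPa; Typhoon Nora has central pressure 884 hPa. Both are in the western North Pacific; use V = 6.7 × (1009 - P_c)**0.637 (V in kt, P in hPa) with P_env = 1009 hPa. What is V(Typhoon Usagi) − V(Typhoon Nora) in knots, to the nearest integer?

-97 kt

Typhoon Usagi: ΔP = 22; V ≈ 6.7 × 22^0.637 ≈ 48.00 kt.
Typhoon Nora: ΔP = 125; V ≈ 6.7 × 125^0.637 ≈ 145.15 kt.
Difference ≈ 48.00 − 145.15 = -97.15 → -97 kt.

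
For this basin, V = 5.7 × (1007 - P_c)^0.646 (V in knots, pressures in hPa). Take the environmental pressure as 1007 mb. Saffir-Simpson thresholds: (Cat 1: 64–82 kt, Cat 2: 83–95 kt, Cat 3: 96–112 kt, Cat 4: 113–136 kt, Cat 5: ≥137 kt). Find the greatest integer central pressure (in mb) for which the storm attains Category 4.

905 mb

Category 4 begins at V = 113 kt.
Required ΔP = (113/5.7)^(1/0.646) = 19.825^1.548 ≈ 101.87 mb.
P_c ≤ 1007 − 101.87 = 905.13, so the highest integer P_c is 905 mb.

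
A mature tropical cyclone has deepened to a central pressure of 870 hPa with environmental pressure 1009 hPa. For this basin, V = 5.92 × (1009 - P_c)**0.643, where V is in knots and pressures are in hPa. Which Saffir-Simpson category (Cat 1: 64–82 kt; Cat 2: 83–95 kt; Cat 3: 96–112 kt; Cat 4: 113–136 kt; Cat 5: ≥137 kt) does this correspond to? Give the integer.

ΔP = 1009 − 870 = 139 hPa.
V ≈ 5.92 × 139^0.643 = 5.92 × 23.88 ≈ 141 kt.
141 kt falls in the Category 5 band.

5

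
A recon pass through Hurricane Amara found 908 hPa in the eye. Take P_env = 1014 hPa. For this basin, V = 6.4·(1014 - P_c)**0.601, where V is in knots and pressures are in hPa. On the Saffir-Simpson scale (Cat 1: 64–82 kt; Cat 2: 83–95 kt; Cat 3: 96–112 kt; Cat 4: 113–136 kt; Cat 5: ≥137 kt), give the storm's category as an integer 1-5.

ΔP = 1014 − 908 = 106 hPa.
V ≈ 6.4 × 106^0.601 = 6.4 × 16.49 ≈ 106 kt.
106 kt falls in the Category 3 band.

3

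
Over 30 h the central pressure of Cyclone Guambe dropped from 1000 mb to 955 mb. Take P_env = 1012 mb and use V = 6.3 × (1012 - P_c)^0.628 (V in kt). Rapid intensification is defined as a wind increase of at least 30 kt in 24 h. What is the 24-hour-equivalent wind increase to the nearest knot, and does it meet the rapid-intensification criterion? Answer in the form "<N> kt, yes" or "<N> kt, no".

40 kt, yes

V₁: ΔP = 12, V ≈ 6.3 × 12^0.628 ≈ 30.00 kt.
V₂: ΔP = 57, V ≈ 6.3 × 57^0.628 ≈ 79.80 kt.
ΔV over 30 h = 49.80 kt → 24 h equivalent = 49.80 × 24/30 ≈ 39.84 kt.
40 kt ≥ 30 kt ⇒ rapid intensification.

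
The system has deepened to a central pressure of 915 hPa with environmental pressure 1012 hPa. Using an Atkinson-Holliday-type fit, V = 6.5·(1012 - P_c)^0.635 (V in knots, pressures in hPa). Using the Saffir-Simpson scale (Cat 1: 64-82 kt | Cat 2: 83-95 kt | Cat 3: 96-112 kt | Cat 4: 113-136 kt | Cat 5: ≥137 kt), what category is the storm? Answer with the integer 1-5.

4

ΔP = 1012 − 915 = 97 hPa.
V ≈ 6.5 × 97^0.635 = 6.5 × 18.26 ≈ 119 kt.
119 kt falls in the Category 4 band.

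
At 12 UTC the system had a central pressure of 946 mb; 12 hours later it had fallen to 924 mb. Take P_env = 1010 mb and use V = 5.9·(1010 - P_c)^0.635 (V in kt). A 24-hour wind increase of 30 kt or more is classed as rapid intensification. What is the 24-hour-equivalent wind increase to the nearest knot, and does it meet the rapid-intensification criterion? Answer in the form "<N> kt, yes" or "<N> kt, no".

V₁: ΔP = 64, V ≈ 5.9 × 64^0.635 ≈ 82.75 kt.
V₂: ΔP = 86, V ≈ 5.9 × 86^0.635 ≈ 99.83 kt.
ΔV over 12 h = 17.08 kt → 24 h equivalent = 17.08 × 24/12 ≈ 34.16 kt.
34 kt ≥ 30 kt ⇒ rapid intensification.

34 kt, yes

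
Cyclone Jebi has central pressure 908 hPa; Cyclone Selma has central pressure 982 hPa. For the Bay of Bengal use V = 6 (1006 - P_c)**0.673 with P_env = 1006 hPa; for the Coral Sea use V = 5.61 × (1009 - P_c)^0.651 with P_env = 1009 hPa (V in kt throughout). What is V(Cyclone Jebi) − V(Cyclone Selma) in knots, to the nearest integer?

Cyclone Jebi: ΔP = 98; V ≈ 6 × 98^0.673 ≈ 131.29 kt.
Cyclone Selma: ΔP = 27; V ≈ 5.61 × 27^0.651 ≈ 47.95 kt.
Difference ≈ 131.29 − 47.95 = 83.34 → 83 kt.

83 kt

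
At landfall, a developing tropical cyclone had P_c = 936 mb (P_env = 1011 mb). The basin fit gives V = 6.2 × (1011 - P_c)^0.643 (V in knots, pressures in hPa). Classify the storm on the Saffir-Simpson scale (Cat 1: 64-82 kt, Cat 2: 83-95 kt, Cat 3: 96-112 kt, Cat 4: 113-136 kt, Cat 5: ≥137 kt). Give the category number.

ΔP = 1011 − 936 = 75 mb.
V ≈ 6.2 × 75^0.643 = 6.2 × 16.06 ≈ 100 kt.
100 kt falls in the Category 3 band.

3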